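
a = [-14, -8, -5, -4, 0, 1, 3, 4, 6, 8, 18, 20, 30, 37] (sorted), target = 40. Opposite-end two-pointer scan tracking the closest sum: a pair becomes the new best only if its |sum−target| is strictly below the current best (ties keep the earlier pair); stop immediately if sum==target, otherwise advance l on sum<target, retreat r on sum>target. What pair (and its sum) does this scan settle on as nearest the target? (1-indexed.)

[1,14] -14+37=23 d=17 * → l++
[2,14] -8+37=29 d=11 * → l++
[3,14] -5+37=32 d=8 * → l++
[4,14] -4+37=33 d=7 * → l++
[5,14] 0+37=37 d=3 * → l++
[6,14] 1+37=38 d=2 * → l++
[7,14] 3+37=40 d=0 * → stop

pair (3, 37) with sum 40 (|Δ|=0)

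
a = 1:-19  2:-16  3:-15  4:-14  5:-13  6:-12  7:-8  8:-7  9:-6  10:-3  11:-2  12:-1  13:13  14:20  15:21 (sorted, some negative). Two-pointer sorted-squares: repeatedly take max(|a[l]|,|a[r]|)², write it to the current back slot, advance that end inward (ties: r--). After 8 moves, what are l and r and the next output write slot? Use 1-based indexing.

[1,15] |-19|<=|21| out[15]=441 → r--
[1,14] |-19|<=|20| out[14]=400 → r--
[1,13] |-19|>|13| out[13]=361 → l++
[2,13] |-16|>|13| out[12]=256 → l++
[3,13] |-15|>|13| out[11]=225 → l++
[4,13] |-14|>|13| out[10]=196 → l++
[5,13] |-13|<=|13| out[9]=169 → r--
[5,12] |-13|>|-1| out[8]=169 → l++

l=6, r=12, next write slot=7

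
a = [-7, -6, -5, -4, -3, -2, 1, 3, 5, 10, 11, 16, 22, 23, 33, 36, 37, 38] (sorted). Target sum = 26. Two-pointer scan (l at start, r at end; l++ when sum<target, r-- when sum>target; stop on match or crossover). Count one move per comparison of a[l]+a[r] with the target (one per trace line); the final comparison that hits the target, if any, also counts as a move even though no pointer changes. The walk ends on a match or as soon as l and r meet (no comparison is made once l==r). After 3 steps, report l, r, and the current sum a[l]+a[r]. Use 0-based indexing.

l=0, r=14, sum=26

l=0 r=17: -7+38=31 >26, r--
l=0 r=16: -7+37=30 >26, r--
l=0 r=15: -7+36=29 >26, r--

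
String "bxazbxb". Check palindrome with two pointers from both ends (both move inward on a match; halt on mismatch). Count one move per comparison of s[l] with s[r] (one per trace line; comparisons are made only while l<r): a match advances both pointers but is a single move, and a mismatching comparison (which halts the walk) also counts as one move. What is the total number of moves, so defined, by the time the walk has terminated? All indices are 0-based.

3 moves

[0,6] 'b'=='b' → l++,r--
[1,5] 'x'=='x' → l++,r--
[2,4] 'a'!='b' → stop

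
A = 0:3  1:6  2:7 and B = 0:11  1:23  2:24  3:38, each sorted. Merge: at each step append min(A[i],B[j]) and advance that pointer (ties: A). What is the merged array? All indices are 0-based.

i=0 j=0: A[i]=3<=B[j]=11 take 3, i++
i=1 j=0: A[i]=6<=B[j]=11 take 6, i++
i=2 j=0: A[i]=7<=B[j]=11 take 7, i++
i=3 j=0: A done, take B[j]=11, j++
i=3 j=1: A done, take B[j]=23, j++
i=3 j=2: A done, take B[j]=24, j++
i=3 j=3: A done, take B[j]=38, j++

[3, 6, 7, 11, 23, 24, 38]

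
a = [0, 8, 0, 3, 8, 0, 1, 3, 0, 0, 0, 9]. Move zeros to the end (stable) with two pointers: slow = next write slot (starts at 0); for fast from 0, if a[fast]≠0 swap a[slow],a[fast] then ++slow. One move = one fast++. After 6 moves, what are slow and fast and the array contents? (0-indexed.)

slow=3, fast=6, a=[8, 3, 8, 0, 0, 0, 1, 3, 0, 0, 0, 9]

(s=0,f=0) a[fast]=0 → fast++
(s=0,f=1) a[fast]=8≠0 swap→a[0]=8 → slow++,fast++
(s=1,f=2) a[fast]=0 → fast++
(s=1,f=3) a[fast]=3≠0 swap→a[1]=3 → slow++,fast++
(s=2,f=4) a[fast]=8≠0 swap→a[2]=8 → slow++,fast++
(s=3,f=5) a[fast]=0 → fast++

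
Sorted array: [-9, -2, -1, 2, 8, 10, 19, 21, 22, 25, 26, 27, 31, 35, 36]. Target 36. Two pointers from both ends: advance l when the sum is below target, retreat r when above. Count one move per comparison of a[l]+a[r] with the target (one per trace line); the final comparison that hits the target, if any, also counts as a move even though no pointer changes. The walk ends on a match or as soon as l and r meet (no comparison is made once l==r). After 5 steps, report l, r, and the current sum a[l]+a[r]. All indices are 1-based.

l=1 r=15: -9+36=27 <36, l++
l=2 r=15: -2+36=34 <36, l++
l=3 r=15: -1+36=35 <36, l++
l=4 r=15: 2+36=38 >36, r--
l=4 r=14: 2+35=37 >36, r--

l=4, r=13, sum=33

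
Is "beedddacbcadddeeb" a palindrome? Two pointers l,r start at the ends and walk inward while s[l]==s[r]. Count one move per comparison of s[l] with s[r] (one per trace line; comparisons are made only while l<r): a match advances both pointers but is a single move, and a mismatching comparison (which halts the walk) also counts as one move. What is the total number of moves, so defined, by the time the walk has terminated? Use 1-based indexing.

8 moves

[1,17] 'b'=='b' → l++,r--
[2,16] 'e'=='e' → l++,r--
[3,15] 'e'=='e' → l++,r--
[4,14] 'd'=='d' → l++,r--
[5,13] 'd'=='d' → l++,r--
[6,12] 'd'=='d' → l++,r--
[7,11] 'a'=='a' → l++,r--
[8,10] 'c'=='c' → l++,r--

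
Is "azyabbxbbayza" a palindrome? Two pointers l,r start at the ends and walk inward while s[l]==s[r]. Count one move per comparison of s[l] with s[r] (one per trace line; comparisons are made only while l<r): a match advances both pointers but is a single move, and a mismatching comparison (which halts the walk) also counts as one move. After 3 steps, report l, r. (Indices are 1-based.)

l=4, r=10

l=1 r=13: 'a'=='a', l++,r--
l=2 r=12: 'z'=='z', l++,r--
l=3 r=11: 'y'=='y', l++,r--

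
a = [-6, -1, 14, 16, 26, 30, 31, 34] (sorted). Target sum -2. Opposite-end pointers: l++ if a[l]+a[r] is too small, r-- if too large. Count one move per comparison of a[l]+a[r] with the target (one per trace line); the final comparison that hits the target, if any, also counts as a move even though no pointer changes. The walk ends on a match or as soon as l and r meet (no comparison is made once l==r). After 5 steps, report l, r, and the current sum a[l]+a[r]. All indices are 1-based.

l=1 r=8: -6+34=28 >-2, r--
l=1 r=7: -6+31=25 >-2, r--
l=1 r=6: -6+30=24 >-2, r--
l=1 r=5: -6+26=20 >-2, r--
l=1 r=4: -6+16=10 >-2, r--

l=1, r=3, sum=8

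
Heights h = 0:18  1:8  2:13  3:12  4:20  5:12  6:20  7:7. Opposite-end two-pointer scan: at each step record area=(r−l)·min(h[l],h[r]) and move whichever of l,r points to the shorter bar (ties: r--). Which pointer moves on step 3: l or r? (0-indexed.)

l

l=0 r=7: min(18,7)*7=49 best=49 *, r--
l=0 r=6: min(18,20)*6=108 best=108 *, l++
l=1 r=6: min(8,20)*5=40 best=108, l++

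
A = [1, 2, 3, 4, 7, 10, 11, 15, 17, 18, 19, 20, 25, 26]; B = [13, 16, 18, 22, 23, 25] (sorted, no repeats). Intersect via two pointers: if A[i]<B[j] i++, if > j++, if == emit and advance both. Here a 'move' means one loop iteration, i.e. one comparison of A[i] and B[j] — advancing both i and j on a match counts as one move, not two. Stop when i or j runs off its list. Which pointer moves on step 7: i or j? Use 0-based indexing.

i

[i=0,j=0] 1<13 → i++
[i=1,j=0] 2<13 → i++
[i=2,j=0] 3<13 → i++
[i=3,j=0] 4<13 → i++
[i=4,j=0] 7<13 → i++
[i=5,j=0] 10<13 → i++
[i=6,j=0] 11<13 → i++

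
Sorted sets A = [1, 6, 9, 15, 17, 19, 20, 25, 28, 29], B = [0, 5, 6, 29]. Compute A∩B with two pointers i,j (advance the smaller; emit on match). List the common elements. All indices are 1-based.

intersection = [6, 29]

[i=1,j=1] 1>0 → j++
[i=1,j=2] 1<5 → i++
[i=2,j=2] 6>5 → j++
[i=2,j=3] 6==6 emit → i++,j++
[i=3,j=4] 9<29 → i++
[i=4,j=4] 15<29 → i++
[i=5,j=4] 17<29 → i++
[i=6,j=4] 19<29 → i++
[i=7,j=4] 20<29 → i++
[i=8,j=4] 25<29 → i++
[i=9,j=4] 28<29 → i++
[i=10,j=4] 29==29 emit → i++,j++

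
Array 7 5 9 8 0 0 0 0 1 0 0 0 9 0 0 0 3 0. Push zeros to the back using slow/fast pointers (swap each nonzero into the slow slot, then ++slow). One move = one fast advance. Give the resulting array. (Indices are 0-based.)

slow=0 fast=0: a[fast]=7≠0 swap→a[0]=7, slow++,fast++
slow=1 fast=1: a[fast]=5≠0 swap→a[1]=5, slow++,fast++
slow=2 fast=2: a[fast]=9≠0 swap→a[2]=9, slow++,fast++
slow=3 fast=3: a[fast]=8≠0 swap→a[3]=8, slow++,fast++
slow=4 fast=4: a[fast]=0, fast++
slow=4 fast=5: a[fast]=0, fast++
slow=4 fast=6: a[fast]=0, fast++
slow=4 fast=7: a[fast]=0, fast++
slow=4 fast=8: a[fast]=1≠0 swap→a[4]=1, slow++,fast++
slow=5 fast=9: a[fast]=0, fast++
slow=5 fast=10: a[fast]=0, fast++
slow=5 fast=11: a[fast]=0, fast++
slow=5 fast=12: a[fast]=9≠0 swap→a[5]=9, slow++,fast++
slow=6 fast=13: a[fast]=0, fast++
slow=6 fast=14: a[fast]=0, fast++
slow=6 fast=15: a[fast]=0, fast++
slow=6 fast=16: a[fast]=3≠0 swap→a[6]=3, slow++,fast++
slow=7 fast=17: a[fast]=0, fast++

[7, 5, 9, 8, 1, 9, 3, 0, 0, 0, 0, 0, 0, 0, 0, 0, 0, 0]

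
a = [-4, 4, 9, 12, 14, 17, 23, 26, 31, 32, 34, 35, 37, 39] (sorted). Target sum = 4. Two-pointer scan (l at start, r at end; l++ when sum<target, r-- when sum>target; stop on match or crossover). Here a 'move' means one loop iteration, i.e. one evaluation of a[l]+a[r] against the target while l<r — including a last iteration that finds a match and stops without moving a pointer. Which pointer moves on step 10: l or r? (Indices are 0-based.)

l=0 r=13: -4+39=35 >4, r--
l=0 r=12: -4+37=33 >4, r--
l=0 r=11: -4+35=31 >4, r--
l=0 r=10: -4+34=30 >4, r--
l=0 r=9: -4+32=28 >4, r--
l=0 r=8: -4+31=27 >4, r--
l=0 r=7: -4+26=22 >4, r--
l=0 r=6: -4+23=19 >4, r--
l=0 r=5: -4+17=13 >4, r--
l=0 r=4: -4+14=10 >4, r--

r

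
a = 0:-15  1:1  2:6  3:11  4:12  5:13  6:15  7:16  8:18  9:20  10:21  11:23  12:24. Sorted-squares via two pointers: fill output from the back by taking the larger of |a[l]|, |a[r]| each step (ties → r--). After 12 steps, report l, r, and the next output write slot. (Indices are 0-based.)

l=1, r=1, next write slot=0

l=0 r=12: |-15|<=|24| out[12]=576, r--
l=0 r=11: |-15|<=|23| out[11]=529, r--
l=0 r=10: |-15|<=|21| out[10]=441, r--
l=0 r=9: |-15|<=|20| out[9]=400, r--
l=0 r=8: |-15|<=|18| out[8]=324, r--
l=0 r=7: |-15|<=|16| out[7]=256, r--
l=0 r=6: |-15|<=|15| out[6]=225, r--
l=0 r=5: |-15|>|13| out[5]=225, l++
l=1 r=5: |1|<=|13| out[4]=169, r--
l=1 r=4: |1|<=|12| out[3]=144, r--
l=1 r=3: |1|<=|11| out[2]=121, r--
l=1 r=2: |1|<=|6| out[1]=36, r--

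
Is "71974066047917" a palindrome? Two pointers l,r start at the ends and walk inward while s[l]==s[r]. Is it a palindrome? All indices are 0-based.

palindrome

l=0 r=13: '7'=='7', l++,r--
l=1 r=12: '1'=='1', l++,r--
l=2 r=11: '9'=='9', l++,r--
l=3 r=10: '7'=='7', l++,r--
l=4 r=9: '4'=='4', l++,r--
l=5 r=8: '0'=='0', l++,r--
l=6 r=7: '6'=='6', l++,r--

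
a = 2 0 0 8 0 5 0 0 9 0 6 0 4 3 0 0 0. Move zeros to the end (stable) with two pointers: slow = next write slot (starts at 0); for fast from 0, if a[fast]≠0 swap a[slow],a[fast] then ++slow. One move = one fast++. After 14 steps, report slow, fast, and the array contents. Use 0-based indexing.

slow=7, fast=14, a=[2, 8, 5, 9, 6, 4, 3, 0, 0, 0, 0, 0, 0, 0, 0, 0, 0]

(s=0,f=0) a[fast]=2≠0 swap→a[0]=2 → slow++,fast++
(s=1,f=1) a[fast]=0 → fast++
(s=1,f=2) a[fast]=0 → fast++
(s=1,f=3) a[fast]=8≠0 swap→a[1]=8 → slow++,fast++
(s=2,f=4) a[fast]=0 → fast++
(s=2,f=5) a[fast]=5≠0 swap→a[2]=5 → slow++,fast++
(s=3,f=6) a[fast]=0 → fast++
(s=3,f=7) a[fast]=0 → fast++
(s=3,f=8) a[fast]=9≠0 swap→a[3]=9 → slow++,fast++
(s=4,f=9) a[fast]=0 → fast++
(s=4,f=10) a[fast]=6≠0 swap→a[4]=6 → slow++,fast++
(s=5,f=11) a[fast]=0 → fast++
(s=5,f=12) a[fast]=4≠0 swap→a[5]=4 → slow++,fast++
(s=6,f=13) a[fast]=3≠0 swap→a[6]=3 → slow++,fast++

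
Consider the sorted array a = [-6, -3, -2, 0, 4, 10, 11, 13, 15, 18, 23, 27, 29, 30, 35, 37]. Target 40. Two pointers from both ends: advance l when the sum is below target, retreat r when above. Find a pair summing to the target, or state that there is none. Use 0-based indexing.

[0,15] -6+37=31 <40 → l++
[1,15] -3+37=34 <40 → l++
[2,15] -2+37=35 <40 → l++
[3,15] 0+37=37 <40 → l++
[4,15] 4+37=41 >40 → r--
[4,14] 4+35=39 <40 → l++
[5,14] 10+35=45 >40 → r--
[5,13] 10+30=40 → found

(10, 30)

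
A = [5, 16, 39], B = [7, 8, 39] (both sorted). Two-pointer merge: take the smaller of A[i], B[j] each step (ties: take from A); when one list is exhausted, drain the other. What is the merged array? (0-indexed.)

i=0 j=0: A[i]=5<=B[j]=7 take 5, i++
i=1 j=0: A[i]=16>B[j]=7 take 7, j++
i=1 j=1: A[i]=16>B[j]=8 take 8, j++
i=1 j=2: A[i]=16<=B[j]=39 take 16, i++
i=2 j=2: A[i]=39<=B[j]=39 take 39, i++
i=3 j=2: A done, take B[j]=39, j++

[5, 7, 8, 16, 39, 39]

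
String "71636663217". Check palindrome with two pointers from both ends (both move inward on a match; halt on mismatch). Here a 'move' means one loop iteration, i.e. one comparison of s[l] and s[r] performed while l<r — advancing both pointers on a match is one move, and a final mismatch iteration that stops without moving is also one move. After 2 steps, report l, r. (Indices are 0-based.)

l=2, r=8

l=0 r=10: '7'=='7', l++,r--
l=1 r=9: '1'=='1', l++,r--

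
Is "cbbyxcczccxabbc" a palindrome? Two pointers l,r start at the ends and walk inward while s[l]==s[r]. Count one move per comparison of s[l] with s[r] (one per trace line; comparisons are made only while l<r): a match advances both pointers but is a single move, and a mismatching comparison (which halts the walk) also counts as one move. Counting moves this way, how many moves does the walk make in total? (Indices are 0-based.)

4 moves

l=0 r=14: 'c'=='c', l++,r--
l=1 r=13: 'b'=='b', l++,r--
l=2 r=12: 'b'=='b', l++,r--
l=3 r=11: 'y'!='a', stop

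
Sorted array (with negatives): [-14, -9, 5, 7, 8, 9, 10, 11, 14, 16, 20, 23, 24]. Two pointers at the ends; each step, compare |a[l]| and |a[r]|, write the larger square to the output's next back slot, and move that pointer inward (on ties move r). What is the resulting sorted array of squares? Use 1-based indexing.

[25, 49, 64, 81, 81, 100, 121, 196, 196, 256, 400, 529, 576]

l=1 r=13: |-14|<=|24| out[13]=576, r--
l=1 r=12: |-14|<=|23| out[12]=529, r--
l=1 r=11: |-14|<=|20| out[11]=400, r--
l=1 r=10: |-14|<=|16| out[10]=256, r--
l=1 r=9: |-14|<=|14| out[9]=196, r--
l=1 r=8: |-14|>|11| out[8]=196, l++
l=2 r=8: |-9|<=|11| out[7]=121, r--
l=2 r=7: |-9|<=|10| out[6]=100, r--
l=2 r=6: |-9|<=|9| out[5]=81, r--
l=2 r=5: |-9|>|8| out[4]=81, l++
l=3 r=5: |5|<=|8| out[3]=64, r--
l=3 r=4: |5|<=|7| out[2]=49, r--
l=3 r=3: |5|<=|5| out[1]=25, r--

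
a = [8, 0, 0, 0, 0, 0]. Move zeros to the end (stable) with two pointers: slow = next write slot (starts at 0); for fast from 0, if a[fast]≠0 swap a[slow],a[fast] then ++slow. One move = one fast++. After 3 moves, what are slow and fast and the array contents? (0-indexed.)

slow=1, fast=3, a=[8, 0, 0, 0, 0, 0]

slow=0 fast=0: a[fast]=8≠0 swap→a[0]=8, slow++,fast++
slow=1 fast=1: a[fast]=0, fast++
slow=1 fast=2: a[fast]=0, fast++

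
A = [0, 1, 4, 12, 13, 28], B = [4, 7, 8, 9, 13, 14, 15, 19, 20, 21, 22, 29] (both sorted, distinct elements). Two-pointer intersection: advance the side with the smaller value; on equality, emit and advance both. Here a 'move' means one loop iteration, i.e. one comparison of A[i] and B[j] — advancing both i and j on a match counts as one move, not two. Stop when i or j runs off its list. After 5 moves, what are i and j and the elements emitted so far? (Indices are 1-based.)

[i=1,j=1] 0<4 → i++
[i=2,j=1] 1<4 → i++
[i=3,j=1] 4==4 emit → i++,j++
[i=4,j=2] 12>7 → j++
[i=4,j=3] 12>8 → j++

i=4, j=4, emitted=[4]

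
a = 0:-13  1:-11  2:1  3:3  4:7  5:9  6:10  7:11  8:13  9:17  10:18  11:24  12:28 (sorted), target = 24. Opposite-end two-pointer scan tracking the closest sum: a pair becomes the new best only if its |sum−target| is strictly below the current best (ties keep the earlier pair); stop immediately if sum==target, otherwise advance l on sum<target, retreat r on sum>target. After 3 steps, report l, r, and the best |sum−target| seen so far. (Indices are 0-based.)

l=0 r=12: -13+28=15 d=9 *, l++
l=1 r=12: -11+28=17 d=7 *, l++
l=2 r=12: 1+28=29 d=5 *, r--

l=2, r=11, best |Δ|=5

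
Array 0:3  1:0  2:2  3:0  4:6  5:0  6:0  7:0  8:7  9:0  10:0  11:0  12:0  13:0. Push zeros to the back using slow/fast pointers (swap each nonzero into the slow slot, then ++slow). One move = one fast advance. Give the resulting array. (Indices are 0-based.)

slow=0 fast=0: a[fast]=3≠0 swap→a[0]=3, slow++,fast++
slow=1 fast=1: a[fast]=0, fast++
slow=1 fast=2: a[fast]=2≠0 swap→a[1]=2, slow++,fast++
slow=2 fast=3: a[fast]=0, fast++
slow=2 fast=4: a[fast]=6≠0 swap→a[2]=6, slow++,fast++
slow=3 fast=5: a[fast]=0, fast++
slow=3 fast=6: a[fast]=0, fast++
slow=3 fast=7: a[fast]=0, fast++
slow=3 fast=8: a[fast]=7≠0 swap→a[3]=7, slow++,fast++
slow=4 fast=9: a[fast]=0, fast++
slow=4 fast=10: a[fast]=0, fast++
slow=4 fast=11: a[fast]=0, fast++
slow=4 fast=12: a[fast]=0, fast++
slow=4 fast=13: a[fast]=0, fast++

[3, 2, 6, 7, 0, 0, 0, 0, 0, 0, 0, 0, 0, 0]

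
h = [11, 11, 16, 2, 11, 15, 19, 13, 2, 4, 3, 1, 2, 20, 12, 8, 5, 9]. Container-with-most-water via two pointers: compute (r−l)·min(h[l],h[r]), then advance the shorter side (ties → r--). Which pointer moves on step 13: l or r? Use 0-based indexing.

l

[0,17] min(11,9)*17=153 best=153 * → r--
[0,16] min(11,5)*16=80 best=153 → r--
[0,15] min(11,8)*15=120 best=153 → r--
[0,14] min(11,12)*14=154 best=154 * → l++
[1,14] min(11,12)*13=143 best=154 → l++
[2,14] min(16,12)*12=144 best=154 → r--
[2,13] min(16,20)*11=176 best=176 * → l++
[3,13] min(2,20)*10=20 best=176 → l++
[4,13] min(11,20)*9=99 best=176 → l++
[5,13] min(15,20)*8=120 best=176 → l++
[6,13] min(19,20)*7=133 best=176 → l++
[7,13] min(13,20)*6=78 best=176 → l++
[8,13] min(2,20)*5=10 best=176 → l++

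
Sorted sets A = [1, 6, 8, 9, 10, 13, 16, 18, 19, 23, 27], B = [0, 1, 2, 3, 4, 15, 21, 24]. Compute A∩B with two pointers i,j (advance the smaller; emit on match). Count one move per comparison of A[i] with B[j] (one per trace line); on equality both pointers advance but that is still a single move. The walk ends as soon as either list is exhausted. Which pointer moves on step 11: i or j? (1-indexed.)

j

[i=1,j=1] 1>0 → j++
[i=1,j=2] 1==1 emit → i++,j++
[i=2,j=3] 6>2 → j++
[i=2,j=4] 6>3 → j++
[i=2,j=5] 6>4 → j++
[i=2,j=6] 6<15 → i++
[i=3,j=6] 8<15 → i++
[i=4,j=6] 9<15 → i++
[i=5,j=6] 10<15 → i++
[i=6,j=6] 13<15 → i++
[i=7,j=6] 16>15 → j++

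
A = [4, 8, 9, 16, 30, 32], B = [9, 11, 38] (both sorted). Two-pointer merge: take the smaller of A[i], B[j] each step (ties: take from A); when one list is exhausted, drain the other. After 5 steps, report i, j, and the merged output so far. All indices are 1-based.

i=1 j=1: A[i]=4<=B[j]=9 take 4, i++
i=2 j=1: A[i]=8<=B[j]=9 take 8, i++
i=3 j=1: A[i]=9<=B[j]=9 take 9, i++
i=4 j=1: A[i]=16>B[j]=9 take 9, j++
i=4 j=2: A[i]=16>B[j]=11 take 11, j++

i=4, j=3, merged so far=[4, 8, 9, 9, 11]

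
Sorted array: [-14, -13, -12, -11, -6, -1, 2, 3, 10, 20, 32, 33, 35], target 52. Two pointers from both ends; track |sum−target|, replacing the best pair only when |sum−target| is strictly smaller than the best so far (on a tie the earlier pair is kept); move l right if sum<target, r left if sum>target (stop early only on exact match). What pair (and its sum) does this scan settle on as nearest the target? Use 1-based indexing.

pair (20, 32) with sum 52 (|Δ|=0)

l=1 r=13: -14+35=21 d=31 *, l++
l=2 r=13: -13+35=22 d=30 *, l++
l=3 r=13: -12+35=23 d=29 *, l++
l=4 r=13: -11+35=24 d=28 *, l++
l=5 r=13: -6+35=29 d=23 *, l++
l=6 r=13: -1+35=34 d=18 *, l++
l=7 r=13: 2+35=37 d=15 *, l++
l=8 r=13: 3+35=38 d=14 *, l++
l=9 r=13: 10+35=45 d=7 *, l++
l=10 r=13: 20+35=55 d=3 *, r--
l=10 r=12: 20+33=53 d=1 *, r--
l=10 r=11: 20+32=52 d=0 *, stop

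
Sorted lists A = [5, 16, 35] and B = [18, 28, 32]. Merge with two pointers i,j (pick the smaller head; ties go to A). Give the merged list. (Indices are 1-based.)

i=1 j=1: A[i]=5<=B[j]=18 take 5, i++
i=2 j=1: A[i]=16<=B[j]=18 take 16, i++
i=3 j=1: A[i]=35>B[j]=18 take 18, j++
i=3 j=2: A[i]=35>B[j]=28 take 28, j++
i=3 j=3: A[i]=35>B[j]=32 take 32, j++
i=3 j=4: B done, take A[i]=35, i++

[5, 16, 18, 28, 32, 35]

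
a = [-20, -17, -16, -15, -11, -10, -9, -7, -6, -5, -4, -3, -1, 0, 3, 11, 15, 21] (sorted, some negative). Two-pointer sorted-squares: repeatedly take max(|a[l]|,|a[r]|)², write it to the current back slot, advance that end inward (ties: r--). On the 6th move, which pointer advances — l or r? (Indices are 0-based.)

l=0 r=17: |-20|<=|21| out[17]=441, r--
l=0 r=16: |-20|>|15| out[16]=400, l++
l=1 r=16: |-17|>|15| out[15]=289, l++
l=2 r=16: |-16|>|15| out[14]=256, l++
l=3 r=16: |-15|<=|15| out[13]=225, r--
l=3 r=15: |-15|>|11| out[12]=225, l++

l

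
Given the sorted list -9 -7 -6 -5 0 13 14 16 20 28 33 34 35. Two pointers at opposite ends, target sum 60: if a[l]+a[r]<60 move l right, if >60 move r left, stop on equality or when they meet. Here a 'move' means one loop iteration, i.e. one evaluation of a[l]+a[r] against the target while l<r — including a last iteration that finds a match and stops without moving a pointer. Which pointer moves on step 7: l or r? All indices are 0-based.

l

l=0 r=12: -9+35=26 <60, l++
l=1 r=12: -7+35=28 <60, l++
l=2 r=12: -6+35=29 <60, l++
l=3 r=12: -5+35=30 <60, l++
l=4 r=12: 0+35=35 <60, l++
l=5 r=12: 13+35=48 <60, l++
l=6 r=12: 14+35=49 <60, l++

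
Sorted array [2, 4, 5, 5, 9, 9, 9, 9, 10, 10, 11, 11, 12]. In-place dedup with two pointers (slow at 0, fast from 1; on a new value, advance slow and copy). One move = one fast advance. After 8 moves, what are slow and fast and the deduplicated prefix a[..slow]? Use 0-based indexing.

slow=4, fast=9, prefix=[2, 4, 5, 9, 10]

(s=0,f=1) a[fast]=4≠a[slow]=2 write a[1]=4 → slow++,fast++
(s=1,f=2) a[fast]=5≠a[slow]=4 write a[2]=5 → slow++,fast++
(s=2,f=3) a[fast]=5=a[slow] dup → fast++
(s=2,f=4) a[fast]=9≠a[slow]=5 write a[3]=9 → slow++,fast++
(s=3,f=5) a[fast]=9=a[slow] dup → fast++
(s=3,f=6) a[fast]=9=a[slow] dup → fast++
(s=3,f=7) a[fast]=9=a[slow] dup → fast++
(s=3,f=8) a[fast]=10≠a[slow]=9 write a[4]=10 → slow++,fast++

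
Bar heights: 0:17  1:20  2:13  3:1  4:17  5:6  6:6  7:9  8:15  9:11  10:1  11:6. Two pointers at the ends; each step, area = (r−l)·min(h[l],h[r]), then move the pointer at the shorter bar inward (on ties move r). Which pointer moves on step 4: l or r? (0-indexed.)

l=0 r=11: min(17,6)*11=66 best=66 *, r--
l=0 r=10: min(17,1)*10=10 best=66, r--
l=0 r=9: min(17,11)*9=99 best=99 *, r--
l=0 r=8: min(17,15)*8=120 best=120 *, r--

r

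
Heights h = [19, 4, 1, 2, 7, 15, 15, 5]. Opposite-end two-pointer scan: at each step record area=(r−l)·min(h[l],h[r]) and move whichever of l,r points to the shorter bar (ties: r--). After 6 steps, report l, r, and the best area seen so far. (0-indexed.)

[0,7] min(19,5)*7=35 best=35 * → r--
[0,6] min(19,15)*6=90 best=90 * → r--
[0,5] min(19,15)*5=75 best=90 → r--
[0,4] min(19,7)*4=28 best=90 → r--
[0,3] min(19,2)*3=6 best=90 → r--
[0,2] min(19,1)*2=2 best=90 → r--

l=0, r=1, best area=90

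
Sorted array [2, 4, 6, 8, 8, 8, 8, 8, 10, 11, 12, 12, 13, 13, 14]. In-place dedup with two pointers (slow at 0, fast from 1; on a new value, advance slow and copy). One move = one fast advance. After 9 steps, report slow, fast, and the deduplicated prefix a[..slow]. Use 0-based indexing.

slow=0 fast=1: a[fast]=4≠a[slow]=2 write a[1]=4, slow++,fast++
slow=1 fast=2: a[fast]=6≠a[slow]=4 write a[2]=6, slow++,fast++
slow=2 fast=3: a[fast]=8≠a[slow]=6 write a[3]=8, slow++,fast++
slow=3 fast=4: a[fast]=8=a[slow] dup, fast++
slow=3 fast=5: a[fast]=8=a[slow] dup, fast++
slow=3 fast=6: a[fast]=8=a[slow] dup, fast++
slow=3 fast=7: a[fast]=8=a[slow] dup, fast++
slow=3 fast=8: a[fast]=10≠a[slow]=8 write a[4]=10, slow++,fast++
slow=4 fast=9: a[fast]=11≠a[slow]=10 write a[5]=11, slow++,fast++

slow=5, fast=10, prefix=[2, 4, 6, 8, 10, 11]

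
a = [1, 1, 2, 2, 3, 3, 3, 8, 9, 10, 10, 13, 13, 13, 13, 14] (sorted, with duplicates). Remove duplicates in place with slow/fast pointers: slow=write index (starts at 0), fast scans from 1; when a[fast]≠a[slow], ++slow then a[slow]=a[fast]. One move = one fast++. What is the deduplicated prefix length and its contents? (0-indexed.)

length 8; prefix = [1, 2, 3, 8, 9, 10, 13, 14]

(s=0,f=1) a[fast]=1=a[slow] dup → fast++
(s=0,f=2) a[fast]=2≠a[slow]=1 write a[1]=2 → slow++,fast++
(s=1,f=3) a[fast]=2=a[slow] dup → fast++
(s=1,f=4) a[fast]=3≠a[slow]=2 write a[2]=3 → slow++,fast++
(s=2,f=5) a[fast]=3=a[slow] dup → fast++
(s=2,f=6) a[fast]=3=a[slow] dup → fast++
(s=2,f=7) a[fast]=8≠a[slow]=3 write a[3]=8 → slow++,fast++
(s=3,f=8) a[fast]=9≠a[slow]=8 write a[4]=9 → slow++,fast++
(s=4,f=9) a[fast]=10≠a[slow]=9 write a[5]=10 → slow++,fast++
(s=5,f=10) a[fast]=10=a[slow] dup → fast++
(s=5,f=11) a[fast]=13≠a[slow]=10 write a[6]=13 → slow++,fast++
(s=6,f=12) a[fast]=13=a[slow] dup → fast++
(s=6,f=13) a[fast]=13=a[slow] dup → fast++
(s=6,f=14) a[fast]=13=a[slow] dup → fast++
(s=6,f=15) a[fast]=14≠a[slow]=13 write a[7]=14 → slow++,fast++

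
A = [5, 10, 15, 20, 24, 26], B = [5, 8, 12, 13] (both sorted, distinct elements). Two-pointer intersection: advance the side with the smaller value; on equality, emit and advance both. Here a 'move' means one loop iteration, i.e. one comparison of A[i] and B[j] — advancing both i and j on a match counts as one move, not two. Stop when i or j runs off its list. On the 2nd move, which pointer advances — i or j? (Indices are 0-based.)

j

i=0 j=0: 5==5 emit, i++,j++
i=1 j=1: 10>8, j++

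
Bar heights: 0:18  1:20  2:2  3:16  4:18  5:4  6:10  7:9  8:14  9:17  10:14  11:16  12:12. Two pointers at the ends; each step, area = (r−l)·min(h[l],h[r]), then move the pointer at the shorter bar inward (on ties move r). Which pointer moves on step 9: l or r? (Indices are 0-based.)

r

l=0 r=12: min(18,12)*12=144 best=144 *, r--
l=0 r=11: min(18,16)*11=176 best=176 *, r--
l=0 r=10: min(18,14)*10=140 best=176, r--
l=0 r=9: min(18,17)*9=153 best=176, r--
l=0 r=8: min(18,14)*8=112 best=176, r--
l=0 r=7: min(18,9)*7=63 best=176, r--
l=0 r=6: min(18,10)*6=60 best=176, r--
l=0 r=5: min(18,4)*5=20 best=176, r--
l=0 r=4: min(18,18)*4=72 best=176, r--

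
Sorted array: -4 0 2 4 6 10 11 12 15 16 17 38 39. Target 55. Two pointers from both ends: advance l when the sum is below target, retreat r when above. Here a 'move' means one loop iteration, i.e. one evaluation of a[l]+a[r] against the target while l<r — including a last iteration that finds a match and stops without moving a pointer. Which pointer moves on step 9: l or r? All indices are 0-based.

l=0 r=12: -4+39=35 <55, l++
l=1 r=12: 0+39=39 <55, l++
l=2 r=12: 2+39=41 <55, l++
l=3 r=12: 4+39=43 <55, l++
l=4 r=12: 6+39=45 <55, l++
l=5 r=12: 10+39=49 <55, l++
l=6 r=12: 11+39=50 <55, l++
l=7 r=12: 12+39=51 <55, l++
l=8 r=12: 15+39=54 <55, l++

l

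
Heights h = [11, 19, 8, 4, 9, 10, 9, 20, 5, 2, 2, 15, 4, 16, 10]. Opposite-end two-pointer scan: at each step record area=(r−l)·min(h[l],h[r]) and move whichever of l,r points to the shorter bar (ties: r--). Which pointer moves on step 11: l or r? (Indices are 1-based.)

l=1 r=15: min(11,10)*14=140 best=140 *, r--
l=1 r=14: min(11,16)*13=143 best=143 *, l++
l=2 r=14: min(19,16)*12=192 best=192 *, r--
l=2 r=13: min(19,4)*11=44 best=192, r--
l=2 r=12: min(19,15)*10=150 best=192, r--
l=2 r=11: min(19,2)*9=18 best=192, r--
l=2 r=10: min(19,2)*8=16 best=192, r--
l=2 r=9: min(19,5)*7=35 best=192, r--
l=2 r=8: min(19,20)*6=114 best=192, l++
l=3 r=8: min(8,20)*5=40 best=192, l++
l=4 r=8: min(4,20)*4=16 best=192, l++

l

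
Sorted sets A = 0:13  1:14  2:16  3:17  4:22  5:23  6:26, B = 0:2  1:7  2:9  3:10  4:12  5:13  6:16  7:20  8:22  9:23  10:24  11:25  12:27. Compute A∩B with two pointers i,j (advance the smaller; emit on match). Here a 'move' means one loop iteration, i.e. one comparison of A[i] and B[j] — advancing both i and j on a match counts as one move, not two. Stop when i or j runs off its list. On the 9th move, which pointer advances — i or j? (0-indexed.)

i=0 j=0: 13>2, j++
i=0 j=1: 13>7, j++
i=0 j=2: 13>9, j++
i=0 j=3: 13>10, j++
i=0 j=4: 13>12, j++
i=0 j=5: 13==13 emit, i++,j++
i=1 j=6: 14<16, i++
i=2 j=6: 16==16 emit, i++,j++
i=3 j=7: 17<20, i++

i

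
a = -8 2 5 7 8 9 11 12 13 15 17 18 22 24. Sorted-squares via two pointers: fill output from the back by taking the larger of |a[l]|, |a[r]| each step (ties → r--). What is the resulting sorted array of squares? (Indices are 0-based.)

[4, 25, 49, 64, 64, 81, 121, 144, 169, 225, 289, 324, 484, 576]

[0,13] |-8|<=|24| out[13]=576 → r--
[0,12] |-8|<=|22| out[12]=484 → r--
[0,11] |-8|<=|18| out[11]=324 → r--
[0,10] |-8|<=|17| out[10]=289 → r--
[0,9] |-8|<=|15| out[9]=225 → r--
[0,8] |-8|<=|13| out[8]=169 → r--
[0,7] |-8|<=|12| out[7]=144 → r--
[0,6] |-8|<=|11| out[6]=121 → r--
[0,5] |-8|<=|9| out[5]=81 → r--
[0,4] |-8|<=|8| out[4]=64 → r--
[0,3] |-8|>|7| out[3]=64 → l++
[1,3] |2|<=|7| out[2]=49 → r--
[1,2] |2|<=|5| out[1]=25 → r--
[1,1] |2|<=|2| out[0]=4 → r--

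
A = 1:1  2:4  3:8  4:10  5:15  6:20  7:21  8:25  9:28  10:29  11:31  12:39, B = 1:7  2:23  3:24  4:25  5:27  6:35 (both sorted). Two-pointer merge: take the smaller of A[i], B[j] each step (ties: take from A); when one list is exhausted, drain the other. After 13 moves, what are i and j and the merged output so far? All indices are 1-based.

i=9, j=6, merged so far=[1, 4, 7, 8, 10, 15, 20, 21, 23, 24, 25, 25, 27]

[i=1,j=1] A[i]=1<=B[j]=7 take 1 → i++
[i=2,j=1] A[i]=4<=B[j]=7 take 4 → i++
[i=3,j=1] A[i]=8>B[j]=7 take 7 → j++
[i=3,j=2] A[i]=8<=B[j]=23 take 8 → i++
[i=4,j=2] A[i]=10<=B[j]=23 take 10 → i++
[i=5,j=2] A[i]=15<=B[j]=23 take 15 → i++
[i=6,j=2] A[i]=20<=B[j]=23 take 20 → i++
[i=7,j=2] A[i]=21<=B[j]=23 take 21 → i++
[i=8,j=2] A[i]=25>B[j]=23 take 23 → j++
[i=8,j=3] A[i]=25>B[j]=24 take 24 → j++
[i=8,j=4] A[i]=25<=B[j]=25 take 25 → i++
[i=9,j=4] A[i]=28>B[j]=25 take 25 → j++
[i=9,j=5] A[i]=28>B[j]=27 take 27 → j++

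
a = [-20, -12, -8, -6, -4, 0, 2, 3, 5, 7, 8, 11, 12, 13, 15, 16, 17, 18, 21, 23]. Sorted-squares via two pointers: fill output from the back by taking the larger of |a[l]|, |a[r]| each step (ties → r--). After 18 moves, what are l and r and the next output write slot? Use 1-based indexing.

l=6, r=7, next write slot=2

l=1 r=20: |-20|<=|23| out[20]=529, r--
l=1 r=19: |-20|<=|21| out[19]=441, r--
l=1 r=18: |-20|>|18| out[18]=400, l++
l=2 r=18: |-12|<=|18| out[17]=324, r--
l=2 r=17: |-12|<=|17| out[16]=289, r--
l=2 r=16: |-12|<=|16| out[15]=256, r--
l=2 r=15: |-12|<=|15| out[14]=225, r--
l=2 r=14: |-12|<=|13| out[13]=169, r--
l=2 r=13: |-12|<=|12| out[12]=144, r--
l=2 r=12: |-12|>|11| out[11]=144, l++
l=3 r=12: |-8|<=|11| out[10]=121, r--
l=3 r=11: |-8|<=|8| out[9]=64, r--
l=3 r=10: |-8|>|7| out[8]=64, l++
l=4 r=10: |-6|<=|7| out[7]=49, r--
l=4 r=9: |-6|>|5| out[6]=36, l++
l=5 r=9: |-4|<=|5| out[5]=25, r--
l=5 r=8: |-4|>|3| out[4]=16, l++
l=6 r=8: |0|<=|3| out[3]=9, r--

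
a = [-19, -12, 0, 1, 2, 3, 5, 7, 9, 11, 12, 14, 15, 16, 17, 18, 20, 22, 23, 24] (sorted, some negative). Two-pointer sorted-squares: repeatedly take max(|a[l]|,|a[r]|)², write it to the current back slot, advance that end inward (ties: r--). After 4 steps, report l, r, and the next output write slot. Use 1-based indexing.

l=1 r=20: |-19|<=|24| out[20]=576, r--
l=1 r=19: |-19|<=|23| out[19]=529, r--
l=1 r=18: |-19|<=|22| out[18]=484, r--
l=1 r=17: |-19|<=|20| out[17]=400, r--

l=1, r=16, next write slot=16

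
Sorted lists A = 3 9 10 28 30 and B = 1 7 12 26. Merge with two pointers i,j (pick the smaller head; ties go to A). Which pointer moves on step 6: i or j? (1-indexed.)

i=1 j=1: A[i]=3>B[j]=1 take 1, j++
i=1 j=2: A[i]=3<=B[j]=7 take 3, i++
i=2 j=2: A[i]=9>B[j]=7 take 7, j++
i=2 j=3: A[i]=9<=B[j]=12 take 9, i++
i=3 j=3: A[i]=10<=B[j]=12 take 10, i++
i=4 j=3: A[i]=28>B[j]=12 take 12, j++

j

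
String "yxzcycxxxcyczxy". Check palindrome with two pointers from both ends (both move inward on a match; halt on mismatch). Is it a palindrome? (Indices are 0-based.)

l=0 r=14: 'y'=='y', l++,r--
l=1 r=13: 'x'=='x', l++,r--
l=2 r=12: 'z'=='z', l++,r--
l=3 r=11: 'c'=='c', l++,r--
l=4 r=10: 'y'=='y', l++,r--
l=5 r=9: 'c'=='c', l++,r--
l=6 r=8: 'x'=='x', l++,r--

palindrome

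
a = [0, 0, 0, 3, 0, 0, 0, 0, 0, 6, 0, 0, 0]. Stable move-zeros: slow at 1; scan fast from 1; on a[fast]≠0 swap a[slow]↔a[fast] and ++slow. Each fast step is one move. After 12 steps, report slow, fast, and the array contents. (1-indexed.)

(s=1,f=1) a[fast]=0 → fast++
(s=1,f=2) a[fast]=0 → fast++
(s=1,f=3) a[fast]=0 → fast++
(s=1,f=4) a[fast]=3≠0 swap→a[1]=3 → slow++,fast++
(s=2,f=5) a[fast]=0 → fast++
(s=2,f=6) a[fast]=0 → fast++
(s=2,f=7) a[fast]=0 → fast++
(s=2,f=8) a[fast]=0 → fast++
(s=2,f=9) a[fast]=0 → fast++
(s=2,f=10) a[fast]=6≠0 swap→a[2]=6 → slow++,fast++
(s=3,f=11) a[fast]=0 → fast++
(s=3,f=12) a[fast]=0 → fast++

slow=3, fast=13, a=[3, 6, 0, 0, 0, 0, 0, 0, 0, 0, 0, 0, 0]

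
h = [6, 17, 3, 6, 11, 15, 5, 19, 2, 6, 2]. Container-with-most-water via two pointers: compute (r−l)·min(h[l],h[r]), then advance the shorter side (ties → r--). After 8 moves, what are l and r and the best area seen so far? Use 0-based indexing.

l=0 r=10: min(6,2)*10=20 best=20 *, r--
l=0 r=9: min(6,6)*9=54 best=54 *, r--
l=0 r=8: min(6,2)*8=16 best=54, r--
l=0 r=7: min(6,19)*7=42 best=54, l++
l=1 r=7: min(17,19)*6=102 best=102 *, l++
l=2 r=7: min(3,19)*5=15 best=102, l++
l=3 r=7: min(6,19)*4=24 best=102, l++
l=4 r=7: min(11,19)*3=33 best=102, l++

l=5, r=7, best area=102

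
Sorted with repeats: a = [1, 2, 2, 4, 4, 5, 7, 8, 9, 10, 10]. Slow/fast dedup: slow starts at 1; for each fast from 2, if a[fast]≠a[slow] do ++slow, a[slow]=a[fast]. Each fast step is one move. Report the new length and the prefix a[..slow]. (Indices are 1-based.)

length 8; prefix = [1, 2, 4, 5, 7, 8, 9, 10]

(s=1,f=2) a[fast]=2≠a[slow]=1 write a[2]=2 → slow++,fast++
(s=2,f=3) a[fast]=2=a[slow] dup → fast++
(s=2,f=4) a[fast]=4≠a[slow]=2 write a[3]=4 → slow++,fast++
(s=3,f=5) a[fast]=4=a[slow] dup → fast++
(s=3,f=6) a[fast]=5≠a[slow]=4 write a[4]=5 → slow++,fast++
(s=4,f=7) a[fast]=7≠a[slow]=5 write a[5]=7 → slow++,fast++
(s=5,f=8) a[fast]=8≠a[slow]=7 write a[6]=8 → slow++,fast++
(s=6,f=9) a[fast]=9≠a[slow]=8 write a[7]=9 → slow++,fast++
(s=7,f=10) a[fast]=10≠a[slow]=9 write a[8]=10 → slow++,fast++
(s=8,f=11) a[fast]=10=a[slow] dup → fast++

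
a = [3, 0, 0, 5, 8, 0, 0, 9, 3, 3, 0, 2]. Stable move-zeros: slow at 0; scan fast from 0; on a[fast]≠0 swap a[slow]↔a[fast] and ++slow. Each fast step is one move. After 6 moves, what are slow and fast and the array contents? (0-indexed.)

slow=3, fast=6, a=[3, 5, 8, 0, 0, 0, 0, 9, 3, 3, 0, 2]

slow=0 fast=0: a[fast]=3≠0 swap→a[0]=3, slow++,fast++
slow=1 fast=1: a[fast]=0, fast++
slow=1 fast=2: a[fast]=0, fast++
slow=1 fast=3: a[fast]=5≠0 swap→a[1]=5, slow++,fast++
slow=2 fast=4: a[fast]=8≠0 swap→a[2]=8, slow++,fast++
slow=3 fast=5: a[fast]=0, fast++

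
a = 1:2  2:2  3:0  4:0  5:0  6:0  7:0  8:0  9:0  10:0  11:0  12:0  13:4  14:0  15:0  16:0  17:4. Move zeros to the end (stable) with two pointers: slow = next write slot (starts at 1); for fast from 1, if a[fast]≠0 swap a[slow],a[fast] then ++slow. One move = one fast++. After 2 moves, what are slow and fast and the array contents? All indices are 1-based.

(s=1,f=1) a[fast]=2≠0 swap→a[1]=2 → slow++,fast++
(s=2,f=2) a[fast]=2≠0 swap→a[2]=2 → slow++,fast++

slow=3, fast=3, a=[2, 2, 0, 0, 0, 0, 0, 0, 0, 0, 0, 0, 4, 0, 0, 0, 4]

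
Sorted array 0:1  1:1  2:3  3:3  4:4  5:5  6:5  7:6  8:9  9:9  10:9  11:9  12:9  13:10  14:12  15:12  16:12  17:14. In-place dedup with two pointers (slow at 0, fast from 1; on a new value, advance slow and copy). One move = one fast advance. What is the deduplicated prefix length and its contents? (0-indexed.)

length 9; prefix = [1, 3, 4, 5, 6, 9, 10, 12, 14]

slow=0 fast=1: a[fast]=1=a[slow] dup, fast++
slow=0 fast=2: a[fast]=3≠a[slow]=1 write a[1]=3, slow++,fast++
slow=1 fast=3: a[fast]=3=a[slow] dup, fast++
slow=1 fast=4: a[fast]=4≠a[slow]=3 write a[2]=4, slow++,fast++
slow=2 fast=5: a[fast]=5≠a[slow]=4 write a[3]=5, slow++,fast++
slow=3 fast=6: a[fast]=5=a[slow] dup, fast++
slow=3 fast=7: a[fast]=6≠a[slow]=5 write a[4]=6, slow++,fast++
slow=4 fast=8: a[fast]=9≠a[slow]=6 write a[5]=9, slow++,fast++
slow=5 fast=9: a[fast]=9=a[slow] dup, fast++
slow=5 fast=10: a[fast]=9=a[slow] dup, fast++
slow=5 fast=11: a[fast]=9=a[slow] dup, fast++
slow=5 fast=12: a[fast]=9=a[slow] dup, fast++
slow=5 fast=13: a[fast]=10≠a[slow]=9 write a[6]=10, slow++,fast++
slow=6 fast=14: a[fast]=12≠a[slow]=10 write a[7]=12, slow++,fast++
slow=7 fast=15: a[fast]=12=a[slow] dup, fast++
slow=7 fast=16: a[fast]=12=a[slow] dup, fast++
slow=7 fast=17: a[fast]=14≠a[slow]=12 write a[8]=14, slow++,fast++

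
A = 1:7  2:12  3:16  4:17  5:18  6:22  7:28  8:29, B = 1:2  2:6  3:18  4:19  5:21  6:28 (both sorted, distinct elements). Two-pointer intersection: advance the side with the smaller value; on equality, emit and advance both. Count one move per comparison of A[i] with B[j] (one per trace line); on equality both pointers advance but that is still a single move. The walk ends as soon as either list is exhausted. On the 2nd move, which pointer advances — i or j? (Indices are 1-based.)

[i=1,j=1] 7>2 → j++
[i=1,j=2] 7>6 → j++

j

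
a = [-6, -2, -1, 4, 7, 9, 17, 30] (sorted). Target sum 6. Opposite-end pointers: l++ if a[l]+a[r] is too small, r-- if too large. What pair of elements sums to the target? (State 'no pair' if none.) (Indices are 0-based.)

[0,7] -6+30=24 >6 → r--
[0,6] -6+17=11 >6 → r--
[0,5] -6+9=3 <6 → l++
[1,5] -2+9=7 >6 → r--
[1,4] -2+7=5 <6 → l++
[2,4] -1+7=6 → found

(-1, 7)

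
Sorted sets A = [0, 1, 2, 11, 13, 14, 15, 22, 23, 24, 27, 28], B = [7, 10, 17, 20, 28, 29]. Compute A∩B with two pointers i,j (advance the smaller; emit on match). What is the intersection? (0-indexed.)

[i=0,j=0] 0<7 → i++
[i=1,j=0] 1<7 → i++
[i=2,j=0] 2<7 → i++
[i=3,j=0] 11>7 → j++
[i=3,j=1] 11>10 → j++
[i=3,j=2] 11<17 → i++
[i=4,j=2] 13<17 → i++
[i=5,j=2] 14<17 → i++
[i=6,j=2] 15<17 → i++
[i=7,j=2] 22>17 → j++
[i=7,j=3] 22>20 → j++
[i=7,j=4] 22<28 → i++
[i=8,j=4] 23<28 → i++
[i=9,j=4] 24<28 → i++
[i=10,j=4] 27<28 → i++
[i=11,j=4] 28==28 emit → i++,j++

intersection = [28]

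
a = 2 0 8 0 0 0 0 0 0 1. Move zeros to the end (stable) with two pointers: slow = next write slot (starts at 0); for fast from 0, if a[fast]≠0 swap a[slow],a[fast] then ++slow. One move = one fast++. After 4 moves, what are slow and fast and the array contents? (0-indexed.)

slow=2, fast=4, a=[2, 8, 0, 0, 0, 0, 0, 0, 0, 1]

slow=0 fast=0: a[fast]=2≠0 swap→a[0]=2, slow++,fast++
slow=1 fast=1: a[fast]=0, fast++
slow=1 fast=2: a[fast]=8≠0 swap→a[1]=8, slow++,fast++
slow=2 fast=3: a[fast]=0, fast++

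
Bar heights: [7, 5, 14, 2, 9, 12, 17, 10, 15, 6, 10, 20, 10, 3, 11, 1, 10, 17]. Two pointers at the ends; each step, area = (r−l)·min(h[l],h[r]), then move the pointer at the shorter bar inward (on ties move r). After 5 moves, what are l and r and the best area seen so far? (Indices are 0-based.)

l=5, r=17, best area=210

l=0 r=17: min(7,17)*17=119 best=119 *, l++
l=1 r=17: min(5,17)*16=80 best=119, l++
l=2 r=17: min(14,17)*15=210 best=210 *, l++
l=3 r=17: min(2,17)*14=28 best=210, l++
l=4 r=17: min(9,17)*13=117 best=210, l++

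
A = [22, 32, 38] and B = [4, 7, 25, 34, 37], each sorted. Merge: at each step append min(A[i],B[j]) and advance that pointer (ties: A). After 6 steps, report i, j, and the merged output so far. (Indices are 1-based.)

i=3, j=5, merged so far=[4, 7, 22, 25, 32, 34]

i=1 j=1: A[i]=22>B[j]=4 take 4, j++
i=1 j=2: A[i]=22>B[j]=7 take 7, j++
i=1 j=3: A[i]=22<=B[j]=25 take 22, i++
i=2 j=3: A[i]=32>B[j]=25 take 25, j++
i=2 j=4: A[i]=32<=B[j]=34 take 32, i++
i=3 j=4: A[i]=38>B[j]=34 take 34, j++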